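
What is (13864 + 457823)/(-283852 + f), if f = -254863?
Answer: -471687/538715 ≈ -0.87558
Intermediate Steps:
(13864 + 457823)/(-283852 + f) = (13864 + 457823)/(-283852 - 254863) = 471687/(-538715) = 471687*(-1/538715) = -471687/538715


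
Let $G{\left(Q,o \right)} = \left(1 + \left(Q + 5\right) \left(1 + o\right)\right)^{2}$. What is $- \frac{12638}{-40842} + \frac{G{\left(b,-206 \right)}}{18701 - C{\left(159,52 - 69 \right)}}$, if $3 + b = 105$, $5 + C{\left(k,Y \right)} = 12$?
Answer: $\frac{4912334248631}{190875087} \approx 25736.0$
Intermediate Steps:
$C{\left(k,Y \right)} = 7$ ($C{\left(k,Y \right)} = -5 + 12 = 7$)
$b = 102$ ($b = -3 + 105 = 102$)
$G{\left(Q,o \right)} = \left(1 + \left(1 + o\right) \left(5 + Q\right)\right)^{2}$ ($G{\left(Q,o \right)} = \left(1 + \left(5 + Q\right) \left(1 + o\right)\right)^{2} = \left(1 + \left(1 + o\right) \left(5 + Q\right)\right)^{2}$)
$- \frac{12638}{-40842} + \frac{G{\left(b,-206 \right)}}{18701 - C{\left(159,52 - 69 \right)}} = - \frac{12638}{-40842} + \frac{\left(6 + 102 + 5 \left(-206\right) + 102 \left(-206\right)\right)^{2}}{18701 - 7} = \left(-12638\right) \left(- \frac{1}{40842}\right) + \frac{\left(6 + 102 - 1030 - 21012\right)^{2}}{18701 - 7} = \frac{6319}{20421} + \frac{\left(-21934\right)^{2}}{18694} = \frac{6319}{20421} + 481100356 \cdot \frac{1}{18694} = \frac{6319}{20421} + \frac{240550178}{9347} = \frac{4912334248631}{190875087}$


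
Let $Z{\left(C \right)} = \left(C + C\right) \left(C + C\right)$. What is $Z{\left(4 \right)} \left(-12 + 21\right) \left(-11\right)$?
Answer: $-6336$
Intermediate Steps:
$Z{\left(C \right)} = 4 C^{2}$ ($Z{\left(C \right)} = 2 C 2 C = 4 C^{2}$)
$Z{\left(4 \right)} \left(-12 + 21\right) \left(-11\right) = 4 \cdot 4^{2} \left(-12 + 21\right) \left(-11\right) = 4 \cdot 16 \cdot 9 \left(-11\right) = 64 \left(-99\right) = -6336$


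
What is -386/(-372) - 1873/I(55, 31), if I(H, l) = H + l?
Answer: -82945/3999 ≈ -20.741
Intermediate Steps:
-386/(-372) - 1873/I(55, 31) = -386/(-372) - 1873/(55 + 31) = -386*(-1/372) - 1873/86 = 193/186 - 1873*1/86 = 193/186 - 1873/86 = -82945/3999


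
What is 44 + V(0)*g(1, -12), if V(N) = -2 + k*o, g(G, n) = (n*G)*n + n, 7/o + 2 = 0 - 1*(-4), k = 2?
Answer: 704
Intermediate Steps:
o = 7/2 (o = 7/(-2 + (0 - 1*(-4))) = 7/(-2 + (0 + 4)) = 7/(-2 + 4) = 7/2 ≈ 3.5000)
g(G, n) = n + G*n² (g(G, n) = (G*n)*n + n = G*n² + n = n + G*n²)
V(N) = 5 (V(N) = -2 + 2*(7/2) = -2 + 7 = 5)
44 + V(0)*g(1, -12) = 44 + 5*(-12*(1 + 1*(-12))) = 44 + 5*(-12*(1 - 12)) = 44 + 5*(-12*(-11)) = 44 + 5*132 = 44 + 660 = 704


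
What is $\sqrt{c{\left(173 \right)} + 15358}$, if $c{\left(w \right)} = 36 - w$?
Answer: $\sqrt{15221} \approx 123.37$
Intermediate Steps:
$\sqrt{c{\left(173 \right)} + 15358} = \sqrt{\left(36 - 173\right) + 15358} = \sqrt{-137 + 15358} = \sqrt{15221}$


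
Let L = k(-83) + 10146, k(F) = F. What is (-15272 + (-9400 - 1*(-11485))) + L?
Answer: -3124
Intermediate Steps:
L = 10063 (L = -83 + 10146 = 10063)
(-15272 + (-9400 - 1*(-11485))) + L = (-15272 + (-9400 - 1*(-11485))) + 10063 = (-15272 + (-9400 + 11485)) + 10063 = (-15272 + 2085) + 10063 = -13187 + 10063 = -3124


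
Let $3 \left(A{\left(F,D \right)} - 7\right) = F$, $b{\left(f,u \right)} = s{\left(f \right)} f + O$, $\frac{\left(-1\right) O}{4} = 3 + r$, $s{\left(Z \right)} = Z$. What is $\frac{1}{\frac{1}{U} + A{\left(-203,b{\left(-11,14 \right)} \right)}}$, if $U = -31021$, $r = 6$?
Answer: $- \frac{93063}{5645825} \approx -0.016484$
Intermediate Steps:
$O = -36$ ($O = - 4 \left(3 + 6\right) = \left(-4\right) 9 = -36$)
$b{\left(f,u \right)} = -36 + f^{2}$ ($b{\left(f,u \right)} = f f - 36 = f^{2} - 36 = -36 + f^{2}$)
$A{\left(F,D \right)} = 7 + \frac{F}{3}$
$\frac{1}{\frac{1}{U} + A{\left(-203,b{\left(-11,14 \right)} \right)}} = \frac{1}{\frac{1}{-31021} + \left(7 + \frac{1}{3} \left(-203\right)\right)} = \frac{1}{- \frac{1}{31021} + \left(7 - \frac{203}{3}\right)} = \frac{1}{- \frac{1}{31021} - \frac{182}{3}} = \frac{1}{- \frac{5645825}{93063}} = - \frac{93063}{5645825}$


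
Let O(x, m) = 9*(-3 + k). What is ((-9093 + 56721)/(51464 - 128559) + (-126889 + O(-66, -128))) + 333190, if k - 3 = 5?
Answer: 15908197242/77095 ≈ 2.0635e+5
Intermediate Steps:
k = 8 (k = 3 + 5 = 8)
O(x, m) = 45 (O(x, m) = 9*(-3 + 8) = 9*5 = 45)
((-9093 + 56721)/(51464 - 128559) + (-126889 + O(-66, -128))) + 333190 = ((-9093 + 56721)/(51464 - 128559) + (-126889 + 45)) + 333190 = (47628/(-77095) - 126844) + 333190 = (47628*(-1/77095) - 126844) + 333190 = (-47628/77095 - 126844) + 333190 = -9779085808/77095 + 333190 = 15908197242/77095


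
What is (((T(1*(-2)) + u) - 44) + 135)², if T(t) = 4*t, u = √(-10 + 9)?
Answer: (83 + I)² ≈ 6888.0 + 166.0*I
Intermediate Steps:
u = I (u = √(-1) = I ≈ 1.0*I)
(((T(1*(-2)) + u) - 44) + 135)² = (((4*(1*(-2)) + I) - 44) + 135)² = (((4*(-2) + I) - 44) + 135)² = (((-8 + I) - 44) + 135)² = ((-52 + I) + 135)² = (83 + I)²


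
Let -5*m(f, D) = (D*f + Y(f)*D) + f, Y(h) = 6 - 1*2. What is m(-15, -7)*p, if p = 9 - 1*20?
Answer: 682/5 ≈ 136.40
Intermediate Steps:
Y(h) = 4 (Y(h) = 6 - 2 = 4)
p = -11 (p = 9 - 20 = -11)
m(f, D) = -4*D/5 - f/5 - D*f/5 (m(f, D) = -((D*f + 4*D) + f)/5 = -((4*D + D*f) + f)/5 = -(f + 4*D + D*f)/5 = -4*D/5 - f/5 - D*f/5)
m(-15, -7)*p = (-4/5*(-7) - 1/5*(-15) - 1/5*(-7)*(-15))*(-11) = (28/5 + 3 - 21)*(-11) = -62/5*(-11) = 682/5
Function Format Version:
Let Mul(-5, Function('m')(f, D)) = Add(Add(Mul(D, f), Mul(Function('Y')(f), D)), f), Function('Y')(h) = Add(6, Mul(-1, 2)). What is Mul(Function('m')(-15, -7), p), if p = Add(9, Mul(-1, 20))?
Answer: Rational(682, 5) ≈ 136.40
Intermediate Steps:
Function('Y')(h) = 4 (Function('Y')(h) = Add(6, -2) = 4)
p = -11 (p = Add(9, -20) = -11)
Function('m')(f, D) = Add(Mul(Rational(-4, 5), D), Mul(Rational(-1, 5), f), Mul(Rational(-1, 5), D, f)) (Function('m')(f, D) = Mul(Rational(-1, 5), Add(Add(Mul(D, f), Mul(4, D)), f)) = Mul(Rational(-1, 5), Add(Add(Mul(4, D), Mul(D, f)), f)) = Mul(Rational(-1, 5), Add(f, Mul(4, D), Mul(D, f))) = Add(Mul(Rational(-4, 5), D), Mul(Rational(-1, 5), f), Mul(Rational(-1, 5), D, f)))
Mul(Function('m')(-15, -7), p) = Mul(Add(Mul(Rational(-4, 5), -7), Mul(Rational(-1, 5), -15), Mul(Rational(-1, 5), -7, -15)), -11) = Mul(Add(Rational(28, 5), 3, -21), -11) = Mul(Rational(-62, 5), -11) = Rational(682, 5)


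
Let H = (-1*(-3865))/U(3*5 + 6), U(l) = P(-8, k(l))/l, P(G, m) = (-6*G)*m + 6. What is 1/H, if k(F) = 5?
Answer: 82/27055 ≈ 0.0030309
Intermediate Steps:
P(G, m) = 6 - 6*G*m (P(G, m) = -6*G*m + 6 = 6 - 6*G*m)
U(l) = 246/l (U(l) = (6 - 6*(-8)*5)/l = (6 + 240)/l = 246/l)
H = 27055/82 (H = (-1*(-3865))/((246/(3*5 + 6))) = 3865/((246/(15 + 6))) = 3865/((246/21)) = 3865/((246*(1/21))) = 3865/(82/7) = 3865*(7/82) = 27055/82 ≈ 329.94)
1/H = 1/(27055/82) = 82/27055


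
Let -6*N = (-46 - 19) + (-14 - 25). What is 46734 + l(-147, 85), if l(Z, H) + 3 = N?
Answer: 140245/3 ≈ 46748.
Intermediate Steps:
N = 52/3 (N = -((-46 - 19) + (-14 - 25))/6 = -(-65 - 39)/6 = -1/6*(-104) = 52/3 ≈ 17.333)
l(Z, H) = 43/3 (l(Z, H) = -3 + 52/3 = 43/3)
46734 + l(-147, 85) = 46734 + 43/3 = 140245/3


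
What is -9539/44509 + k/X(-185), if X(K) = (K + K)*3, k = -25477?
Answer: 1123367503/49404990 ≈ 22.738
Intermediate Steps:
X(K) = 6*K (X(K) = (2*K)*3 = 6*K)
-9539/44509 + k/X(-185) = -9539/44509 - 25477/(6*(-185)) = -9539*1/44509 - 25477/(-1110) = -9539/44509 - 25477*(-1/1110) = -9539/44509 + 25477/1110 = 1123367503/49404990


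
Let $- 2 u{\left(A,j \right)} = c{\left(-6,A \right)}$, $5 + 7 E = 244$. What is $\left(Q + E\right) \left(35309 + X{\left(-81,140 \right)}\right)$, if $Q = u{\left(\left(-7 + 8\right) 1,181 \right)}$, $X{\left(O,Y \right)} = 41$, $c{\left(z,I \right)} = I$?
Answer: $1189275$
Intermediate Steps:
$E = \frac{239}{7}$ ($E = - \frac{5}{7} + \frac{1}{7} \cdot 244 = - \frac{5}{7} + \frac{244}{7} = \frac{239}{7} \approx 34.143$)
$u{\left(A,j \right)} = - \frac{A}{2}$
$Q = - \frac{1}{2}$ ($Q = - \frac{\left(-7 + 8\right) 1}{2} = - \frac{1 \cdot 1}{2} = \left(- \frac{1}{2}\right) 1 = - \frac{1}{2} \approx -0.5$)
$\left(Q + E\right) \left(35309 + X{\left(-81,140 \right)}\right) = \left(- \frac{1}{2} + \frac{239}{7}\right) \left(35309 + 41\right) = \frac{471}{14} \cdot 35350 = 1189275$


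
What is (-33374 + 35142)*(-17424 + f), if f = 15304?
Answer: -3748160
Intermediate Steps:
(-33374 + 35142)*(-17424 + f) = (-33374 + 35142)*(-17424 + 15304) = 1768*(-2120) = -3748160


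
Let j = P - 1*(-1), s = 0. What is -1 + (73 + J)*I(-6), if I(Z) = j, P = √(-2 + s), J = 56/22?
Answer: 820/11 + 831*I*√2/11 ≈ 74.545 + 106.84*I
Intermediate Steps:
J = 28/11 (J = 56*(1/22) = 28/11 ≈ 2.5455)
P = I*√2 (P = √(-2 + 0) = √(-2) = I*√2 ≈ 1.4142*I)
j = 1 + I*√2 (j = I*√2 - 1*(-1) = I*√2 + 1 = 1 + I*√2 ≈ 1.0 + 1.4142*I)
I(Z) = 1 + I*√2
-1 + (73 + J)*I(-6) = -1 + (73 + 28/11)*(1 + I*√2) = -1 + 831*(1 + I*√2)/11 = -1 + (831/11 + 831*I*√2/11) = 820/11 + 831*I*√2/11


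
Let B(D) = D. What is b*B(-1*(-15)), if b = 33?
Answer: 495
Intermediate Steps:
b*B(-1*(-15)) = 33*(-1*(-15)) = 33*15 = 495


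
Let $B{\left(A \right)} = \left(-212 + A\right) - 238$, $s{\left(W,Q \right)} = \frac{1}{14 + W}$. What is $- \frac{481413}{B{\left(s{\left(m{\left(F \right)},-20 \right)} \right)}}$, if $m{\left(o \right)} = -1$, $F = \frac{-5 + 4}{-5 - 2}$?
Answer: $\frac{6258369}{5849} \approx 1070.0$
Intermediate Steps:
$F = \frac{1}{7}$ ($F = - \frac{1}{-7} = \left(-1\right) \left(- \frac{1}{7}\right) = \frac{1}{7} \approx 0.14286$)
$B{\left(A \right)} = -450 + A$
$- \frac{481413}{B{\left(s{\left(m{\left(F \right)},-20 \right)} \right)}} = - \frac{481413}{-450 + \frac{1}{14 - 1}} = - \frac{481413}{-450 + \frac{1}{13}} = - \frac{481413}{- \frac{5849}{13}} = \left(-481413\right) \left(- \frac{13}{5849}\right) = \frac{6258369}{5849}$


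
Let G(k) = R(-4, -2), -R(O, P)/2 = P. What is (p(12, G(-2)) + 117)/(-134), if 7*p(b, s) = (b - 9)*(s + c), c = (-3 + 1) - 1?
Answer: -411/469 ≈ -0.87633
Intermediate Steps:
R(O, P) = -2*P
c = -3 (c = -2 - 1 = -3)
G(k) = 4 (G(k) = -2*(-2) = 4)
p(b, s) = (-9 + b)*(-3 + s)/7 (p(b, s) = ((b - 9)*(s - 3))/7 = ((-9 + b)*(-3 + s))/7 = (-9 + b)*(-3 + s)/7)
(p(12, G(-2)) + 117)/(-134) = ((27/7 - 9/7*4 - 3/7*12 + (⅐)*12*4) + 117)/(-134) = -((27/7 - 36/7 - 36/7 + 48/7) + 117)/134 = -(3/7 + 117)/134 = -1/134*822/7 = -411/469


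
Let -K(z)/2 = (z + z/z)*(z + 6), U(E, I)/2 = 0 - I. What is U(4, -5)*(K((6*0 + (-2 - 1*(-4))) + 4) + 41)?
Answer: -1270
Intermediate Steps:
U(E, I) = -2*I (U(E, I) = 2*(0 - I) = 2*(-I) = -2*I)
K(z) = -2*(1 + z)*(6 + z) (K(z) = -2*(z + z/z)*(z + 6) = -2*(z + 1)*(6 + z) = -2*(1 + z)*(6 + z))
U(4, -5)*(K((6*0 + (-2 - 1*(-4))) + 4) + 41) = (-2*(-5))*((-12 - 14*((6*0 + (-2 - 1*(-4))) + 4) - 2*((6*0 + (-2 - 1*(-4))) + 4)²) + 41) = 10*((-12 - 14*((0 + (-2 + 4)) + 4) - 2*((0 + (-2 + 4)) + 4)²) + 41) = 10*((-12 - 14*((0 + 2) + 4) - 2*((0 + 2) + 4)²) + 41) = 10*((-12 - 14*(2 + 4) - 2*(2 + 4)²) + 41) = 10*((-12 - 14*6 - 2*6²) + 41) = 10*((-12 - 84 - 2*36) + 41) = 10*((-12 - 84 - 72) + 41) = 10*(-168 + 41) = 10*(-127) = -1270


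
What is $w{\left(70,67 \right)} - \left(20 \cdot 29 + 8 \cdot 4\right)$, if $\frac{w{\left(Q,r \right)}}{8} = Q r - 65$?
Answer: $36388$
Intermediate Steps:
$w{\left(Q,r \right)} = -520 + 8 Q r$ ($w{\left(Q,r \right)} = 8 \left(Q r - 65\right) = 8 \left(-65 + Q r\right) = -520 + 8 Q r$)
$w{\left(70,67 \right)} - \left(20 \cdot 29 + 8 \cdot 4\right) = \left(-520 + 8 \cdot 70 \cdot 67\right) - \left(20 \cdot 29 + 8 \cdot 4\right) = \left(-520 + 37520\right) - \left(580 + 32\right) = 37000 - 612 = 36388$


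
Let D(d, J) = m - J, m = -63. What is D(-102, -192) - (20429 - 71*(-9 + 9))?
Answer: -20300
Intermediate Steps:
D(d, J) = -63 - J
D(-102, -192) - (20429 - 71*(-9 + 9)) = (-63 - 1*(-192)) - (20429 - 71*(-9 + 9)) = (-63 + 192) - (20429 - 71*0) = 129 - (20429 + 0) = 129 - 1*20429 = 129 - 20429 = -20300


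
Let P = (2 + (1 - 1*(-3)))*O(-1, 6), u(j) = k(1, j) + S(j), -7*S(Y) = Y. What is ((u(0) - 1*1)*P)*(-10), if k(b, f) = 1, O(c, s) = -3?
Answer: 0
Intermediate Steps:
S(Y) = -Y/7
u(j) = 1 - j/7
P = -18 (P = (2 + (1 - 1*(-3)))*(-3) = (2 + (1 + 3))*(-3) = (2 + 4)*(-3) = 6*(-3) = -18)
((u(0) - 1*1)*P)*(-10) = (((1 - 1/7*0) - 1*1)*(-18))*(-10) = (((1 + 0) - 1)*(-18))*(-10) = ((1 - 1)*(-18))*(-10) = (0*(-18))*(-10) = 0*(-10) = 0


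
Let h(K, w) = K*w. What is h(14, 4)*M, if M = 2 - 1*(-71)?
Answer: 4088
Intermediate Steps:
M = 73 (M = 2 + 71 = 73)
h(14, 4)*M = (14*4)*73 = 56*73 = 4088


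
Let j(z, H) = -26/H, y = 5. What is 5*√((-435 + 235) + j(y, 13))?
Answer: 5*I*√202 ≈ 71.063*I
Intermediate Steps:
5*√((-435 + 235) + j(y, 13)) = 5*√((-435 + 235) - 26/13) = 5*√(-200 - 26*1/13) = 5*√(-200 - 2) = 5*√(-202) = 5*(I*√202) = 5*I*√202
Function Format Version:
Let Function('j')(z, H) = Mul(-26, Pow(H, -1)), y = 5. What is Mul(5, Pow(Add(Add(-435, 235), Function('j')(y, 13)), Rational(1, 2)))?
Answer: Mul(5, I, Pow(202, Rational(1, 2))) ≈ Mul(71.063, I)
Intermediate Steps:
Mul(5, Pow(Add(Add(-435, 235), Function('j')(y, 13)), Rational(1, 2))) = Mul(5, Pow(Add(Add(-435, 235), Mul(-26, Pow(13, -1))), Rational(1, 2))) = Mul(5, Pow(Add(-200, Mul(-26, Rational(1, 13))), Rational(1, 2))) = Mul(5, Pow(Add(-200, -2), Rational(1, 2))) = Mul(5, Pow(-202, Rational(1, 2))) = Mul(5, Mul(I, Pow(202, Rational(1, 2)))) = Mul(5, I, Pow(202, Rational(1, 2)))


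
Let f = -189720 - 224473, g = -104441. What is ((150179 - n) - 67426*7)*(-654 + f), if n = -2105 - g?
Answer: 175952791733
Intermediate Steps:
f = -414193
n = 102336 (n = -2105 - 1*(-104441) = -2105 + 104441 = 102336)
((150179 - n) - 67426*7)*(-654 + f) = ((150179 - 1*102336) - 67426*7)*(-654 - 414193) = ((150179 - 102336) - 471982)*(-414847) = (47843 - 471982)*(-414847) = -424139*(-414847) = 175952791733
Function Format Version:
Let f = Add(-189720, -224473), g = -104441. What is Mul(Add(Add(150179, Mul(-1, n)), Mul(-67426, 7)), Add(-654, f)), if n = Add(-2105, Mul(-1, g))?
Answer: 175952791733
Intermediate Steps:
f = -414193
n = 102336 (n = Add(-2105, Mul(-1, -104441)) = Add(-2105, 104441) = 102336)
Mul(Add(Add(150179, Mul(-1, n)), Mul(-67426, 7)), Add(-654, f)) = Mul(Add(Add(150179, Mul(-1, 102336)), Mul(-67426, 7)), Add(-654, -414193)) = Mul(Add(Add(150179, -102336), -471982), -414847) = Mul(Add(47843, -471982), -414847) = Mul(-424139, -414847) = 175952791733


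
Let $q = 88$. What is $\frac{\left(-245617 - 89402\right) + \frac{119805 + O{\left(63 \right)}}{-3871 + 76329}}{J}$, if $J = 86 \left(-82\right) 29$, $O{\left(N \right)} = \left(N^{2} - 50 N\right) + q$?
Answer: $\frac{12137342995}{7409120332} \approx 1.6382$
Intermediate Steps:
$O{\left(N \right)} = 88 + N^{2} - 50 N$ ($O{\left(N \right)} = \left(N^{2} - 50 N\right) + 88 = 88 + N^{2} - 50 N$)
$J = -204508$ ($J = \left(-7052\right) 29 = -204508$)
$\frac{\left(-245617 - 89402\right) + \frac{119805 + O{\left(63 \right)}}{-3871 + 76329}}{J} = \frac{\left(-245617 - 89402\right) + \frac{119805 + \left(88 + 63^{2} - 3150\right)}{-3871 + 76329}}{-204508} = \left(-335019 + \frac{119805 + \left(88 + 3969 - 3150\right)}{72458}\right) \left(- \frac{1}{204508}\right) = \left(-335019 + \left(119805 + 907\right) \frac{1}{72458}\right) \left(- \frac{1}{204508}\right) = \left(-335019 + 120712 \cdot \frac{1}{72458}\right) \left(- \frac{1}{204508}\right) = \left(-335019 + \frac{60356}{36229}\right) \left(- \frac{1}{204508}\right) = \left(- \frac{12137342995}{36229}\right) \left(- \frac{1}{204508}\right) = \frac{12137342995}{7409120332}$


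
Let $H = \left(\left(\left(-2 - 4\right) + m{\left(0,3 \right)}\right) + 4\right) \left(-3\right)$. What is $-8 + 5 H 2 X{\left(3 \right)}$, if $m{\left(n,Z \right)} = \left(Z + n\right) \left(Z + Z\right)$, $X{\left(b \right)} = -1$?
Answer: $472$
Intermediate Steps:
$m{\left(n,Z \right)} = 2 Z \left(Z + n\right)$ ($m{\left(n,Z \right)} = \left(Z + n\right) 2 Z = 2 Z \left(Z + n\right)$)
$H = -48$ ($H = \left(\left(\left(-2 - 4\right) + 2 \cdot 3 \left(3 + 0\right)\right) + 4\right) \left(-3\right) = \left(\left(-6 + 2 \cdot 3 \cdot 3\right) + 4\right) \left(-3\right) = \left(\left(-6 + 18\right) + 4\right) \left(-3\right) = \left(12 + 4\right) \left(-3\right) = 16 \left(-3\right) = -48$)
$-8 + 5 H 2 X{\left(3 \right)} = -8 + 5 \left(-48\right) 2 \left(-1\right) = -8 + \left(-240\right) 2 \left(-1\right) = -8 - -480 = -8 + 480 = 472$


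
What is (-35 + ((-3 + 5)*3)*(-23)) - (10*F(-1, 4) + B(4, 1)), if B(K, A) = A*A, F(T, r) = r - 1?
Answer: -204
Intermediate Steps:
F(T, r) = -1 + r
B(K, A) = A²
(-35 + ((-3 + 5)*3)*(-23)) - (10*F(-1, 4) + B(4, 1)) = (-35 + ((-3 + 5)*3)*(-23)) - (10*(-1 + 4) + 1²) = (-35 + (2*3)*(-23)) - (10*3 + 1) = (-35 + 6*(-23)) - (30 + 1) = (-35 - 138) - 1*31 = -173 - 31 = -204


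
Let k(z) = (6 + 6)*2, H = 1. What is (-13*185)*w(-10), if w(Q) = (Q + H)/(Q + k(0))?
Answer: 21645/14 ≈ 1546.1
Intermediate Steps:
k(z) = 24 (k(z) = 12*2 = 24)
w(Q) = (1 + Q)/(24 + Q) (w(Q) = (Q + 1)/(Q + 24) = (1 + Q)/(24 + Q))
(-13*185)*w(-10) = (-13*185)*((1 - 10)/(24 - 10)) = -2405*(-9)/14 = -2405*(-9/14) = 21645/14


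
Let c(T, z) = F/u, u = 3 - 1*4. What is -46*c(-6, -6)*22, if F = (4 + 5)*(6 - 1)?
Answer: 45540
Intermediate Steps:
u = -1 (u = 3 - 4 = -1)
F = 45 (F = 9*5 = 45)
c(T, z) = -45 (c(T, z) = 45/(-1) = 45*(-1) = -45)
-46*c(-6, -6)*22 = -46*(-45)*22 = 2070*22 = 45540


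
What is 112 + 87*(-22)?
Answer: -1802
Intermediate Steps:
112 + 87*(-22) = 112 - 1914 = -1802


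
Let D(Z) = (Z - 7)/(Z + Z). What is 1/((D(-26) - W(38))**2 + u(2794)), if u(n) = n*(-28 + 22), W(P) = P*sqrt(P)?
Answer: 278634007184/10617650645248513 + 352644864*sqrt(38)/10617650645248513 ≈ 2.6447e-5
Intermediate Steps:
W(P) = P**(3/2)
u(n) = -6*n (u(n) = n*(-6) = -6*n)
D(Z) = (-7 + Z)/(2*Z) (D(Z) = (-7 + Z)/((2*Z)) = (-7 + Z)*(1/(2*Z)) = (-7 + Z)/(2*Z))
1/((D(-26) - W(38))**2 + u(2794)) = 1/(((1/2)*(-7 - 26)/(-26) - 38**(3/2))**2 - 6*2794) = 1/(((1/2)*(-1/26)*(-33) - 38*sqrt(38))**2 - 16764) = 1/((33/52 - 38*sqrt(38))**2 - 16764) = 1/(-16764 + (33/52 - 38*sqrt(38))**2)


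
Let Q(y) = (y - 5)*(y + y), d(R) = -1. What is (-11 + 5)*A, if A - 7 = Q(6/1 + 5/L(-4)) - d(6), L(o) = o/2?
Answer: 15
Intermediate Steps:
L(o) = o/2 (L(o) = o*(1/2) = o/2)
Q(y) = 2*y*(-5 + y) (Q(y) = (-5 + y)*(2*y) = 2*y*(-5 + y))
A = -5/2 (A = 7 + (2*(6/1 + 5/(((1/2)*(-4))))*(-5 + (6/1 + 5/(((1/2)*(-4))))) - 1*(-1)) = 7 + (2*(6*1 + 5/(-2))*(-5 + (6*1 + 5/(-2))) + 1) = 7 + (2*(6 + 5*(-1/2))*(-5 + (6 + 5*(-1/2))) + 1) = 7 + (2*(6 - 5/2)*(-5 + (6 - 5/2)) + 1) = 7 + (2*(7/2)*(-5 + 7/2) + 1) = 7 + (2*(7/2)*(-3/2) + 1) = 7 + (-21/2 + 1) = 7 - 19/2 = -5/2 ≈ -2.5000)
(-11 + 5)*A = (-11 + 5)*(-5/2) = -6*(-5/2) = 15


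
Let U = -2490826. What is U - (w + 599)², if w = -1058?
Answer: -2701507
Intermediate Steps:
U - (w + 599)² = -2490826 - (-1058 + 599)² = -2490826 - 1*(-459)² = -2490826 - 1*210681 = -2490826 - 210681 = -2701507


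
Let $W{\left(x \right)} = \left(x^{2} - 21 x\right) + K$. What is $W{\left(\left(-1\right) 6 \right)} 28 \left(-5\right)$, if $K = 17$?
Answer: $-25060$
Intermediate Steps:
$W{\left(x \right)} = 17 + x^{2} - 21 x$ ($W{\left(x \right)} = \left(x^{2} - 21 x\right) + 17 = 17 + x^{2} - 21 x$)
$W{\left(\left(-1\right) 6 \right)} 28 \left(-5\right) = \left(17 + \left(\left(-1\right) 6\right)^{2} - 21 \left(\left(-1\right) 6\right)\right) 28 \left(-5\right) = \left(17 + \left(-6\right)^{2} - -126\right) 28 \left(-5\right) = \left(17 + 36 + 126\right) 28 \left(-5\right) = 179 \cdot 28 \left(-5\right) = 5012 \left(-5\right) = -25060$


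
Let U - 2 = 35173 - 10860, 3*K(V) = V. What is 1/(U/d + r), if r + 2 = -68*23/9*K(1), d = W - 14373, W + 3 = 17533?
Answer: -85239/4451521 ≈ -0.019148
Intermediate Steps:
K(V) = V/3
W = 17530 (W = -3 + 17533 = 17530)
d = 3157 (d = 17530 - 14373 = 3157)
U = 24315 (U = 2 + (35173 - 10860) = 2 + 24313 = 24315)
r = -1618/27 (r = -2 - 68*23/9*(⅓)*1 = -2 - 68*23*(⅑)/3 = -2 - 1564/(9*3) = -2 - 68*23/27 = -2 - 1564/27 = -1618/27 ≈ -59.926)
1/(U/d + r) = 1/(24315/3157 - 1618/27) = 1/(-4451521/85239) = -85239/4451521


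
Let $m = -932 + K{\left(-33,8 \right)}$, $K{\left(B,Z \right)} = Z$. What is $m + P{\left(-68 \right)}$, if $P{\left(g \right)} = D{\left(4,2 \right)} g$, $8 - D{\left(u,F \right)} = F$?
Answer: $-1332$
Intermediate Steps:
$D{\left(u,F \right)} = 8 - F$
$P{\left(g \right)} = 6 g$ ($P{\left(g \right)} = \left(8 - 2\right) g = 6 g$)
$m = -924$ ($m = -932 + 8 = -924$)
$m + P{\left(-68 \right)} = -924 + 6 \left(-68\right) = -924 - 408 = -1332$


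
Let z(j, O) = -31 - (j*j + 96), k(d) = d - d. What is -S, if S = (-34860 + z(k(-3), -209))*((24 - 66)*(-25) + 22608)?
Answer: 827722446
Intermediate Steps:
k(d) = 0
z(j, O) = -127 - j**2 (z(j, O) = -31 - (j**2 + 96) = -31 - (96 + j**2) = -31 + (-96 - j**2) = -127 - j**2)
S = -827722446 (S = (-34860 + (-127 - 1*0**2))*((24 - 66)*(-25) + 22608) = (-34860 + (-127 - 1*0))*(-42*(-25) + 22608) = (-34860 + (-127 + 0))*(1050 + 22608) = (-34860 - 127)*23658 = -34987*23658 = -827722446)
-S = -1*(-827722446) = 827722446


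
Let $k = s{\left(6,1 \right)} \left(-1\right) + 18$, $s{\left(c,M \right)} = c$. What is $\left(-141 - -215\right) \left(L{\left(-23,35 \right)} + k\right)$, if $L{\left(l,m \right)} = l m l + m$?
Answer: $1373588$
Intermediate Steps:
$L{\left(l,m \right)} = m + m l^{2}$ ($L{\left(l,m \right)} = m l^{2} + m = m + m l^{2}$)
$k = 12$ ($k = 6 \left(-1\right) + 18 = -6 + 18 = 12$)
$\left(-141 - -215\right) \left(L{\left(-23,35 \right)} + k\right) = \left(-141 - -215\right) \left(35 \left(1 + \left(-23\right)^{2}\right) + 12\right) = \left(-141 + 215\right) \left(35 \left(1 + 529\right) + 12\right) = 74 \left(35 \cdot 530 + 12\right) = 74 \left(18550 + 12\right) = 74 \cdot 18562 = 1373588$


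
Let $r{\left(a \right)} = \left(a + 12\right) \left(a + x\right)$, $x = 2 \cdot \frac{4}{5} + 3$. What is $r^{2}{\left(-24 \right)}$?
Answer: $\frac{1354896}{25} \approx 54196.0$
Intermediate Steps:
$x = \frac{23}{5}$ ($x = 2 \cdot 4 \cdot \frac{1}{5} + 3 = 2 \cdot \frac{4}{5} + 3 = \frac{8}{5} + 3 = \frac{23}{5} \approx 4.6$)
$r{\left(a \right)} = \left(12 + a\right) \left(\frac{23}{5} + a\right)$ ($r{\left(a \right)} = \left(a + 12\right) \left(a + \frac{23}{5}\right) = \left(12 + a\right) \left(\frac{23}{5} + a\right)$)
$r^{2}{\left(-24 \right)} = \left(\frac{276}{5} + \left(-24\right)^{2} + \frac{83}{5} \left(-24\right)\right)^{2} = \left(\frac{276}{5} + 576 - \frac{1992}{5}\right)^{2} = \left(\frac{1164}{5}\right)^{2} = \frac{1354896}{25}$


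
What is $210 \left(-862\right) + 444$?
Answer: $-180576$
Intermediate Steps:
$210 \left(-862\right) + 444 = -181020 + 444 = -180576$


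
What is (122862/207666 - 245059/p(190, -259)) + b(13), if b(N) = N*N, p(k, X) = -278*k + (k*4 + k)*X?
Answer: 1762769735369/10344189570 ≈ 170.41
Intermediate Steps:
p(k, X) = -278*k + 5*X*k (p(k, X) = -278*k + (4*k + k)*X = -278*k + (5*k)*X = -278*k + 5*X*k)
b(N) = N²
(122862/207666 - 245059/p(190, -259)) + b(13) = (122862/207666 - 245059*1/(190*(-278 + 5*(-259)))) + 13² = (122862*(1/207666) - 245059*1/(190*(-278 - 1295))) + 169 = (20477/34611 - 245059/(190*(-1573))) + 169 = (20477/34611 - 245059/(-298870)) + 169 = (20477/34611 - 245059*(-1/298870)) + 169 = (20477/34611 + 245059/298870) + 169 = 14601698039/10344189570 + 169 = 1762769735369/10344189570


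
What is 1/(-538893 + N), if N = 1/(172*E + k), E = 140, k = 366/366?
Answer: -24081/12977082332 ≈ -1.8557e-6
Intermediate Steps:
k = 1 (k = 366*(1/366) = 1)
N = 1/24081 (N = 1/(172*140 + 1) = 1/(24080 + 1) = 1/24081 ≈ 4.1527e-5)
1/(-538893 + N) = 1/(-538893 + 1/24081) = 1/(-12977082332/24081) = -24081/12977082332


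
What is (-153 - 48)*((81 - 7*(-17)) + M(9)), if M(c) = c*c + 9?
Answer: -58290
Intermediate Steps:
M(c) = 9 + c² (M(c) = c² + 9 = 9 + c²)
(-153 - 48)*((81 - 7*(-17)) + M(9)) = (-153 - 48)*((81 - 7*(-17)) + (9 + 9²)) = -201*((81 + 119) + (9 + 81)) = -201*(200 + 90) = -201*290 = -58290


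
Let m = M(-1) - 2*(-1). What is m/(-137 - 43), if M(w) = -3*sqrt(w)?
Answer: -1/90 + I/60 ≈ -0.011111 + 0.016667*I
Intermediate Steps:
m = 2 - 3*I (m = -3*I - 2*(-1) = -3*I + 2 = 2 - 3*I ≈ 2.0 - 3.0*I)
m/(-137 - 43) = (2 - 3*I)/(-137 - 43) = (2 - 3*I)/(-180) = (2 - 3*I)*(-1/180) = -1/90 + I/60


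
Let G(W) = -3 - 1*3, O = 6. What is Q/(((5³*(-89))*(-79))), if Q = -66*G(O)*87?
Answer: 34452/878875 ≈ 0.039200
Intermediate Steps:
G(W) = -6 (G(W) = -3 - 3 = -6)
Q = 34452 (Q = -66*(-6)*87 = 396*87 = 34452)
Q/(((5³*(-89))*(-79))) = 34452/(((5³*(-89))*(-79))) = 34452/(((125*(-89))*(-79))) = 34452/((-11125*(-79))) = 34452/878875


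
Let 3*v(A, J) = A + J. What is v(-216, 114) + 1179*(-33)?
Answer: -38941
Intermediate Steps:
v(A, J) = A/3 + J/3 (v(A, J) = (A + J)/3 = A/3 + J/3)
v(-216, 114) + 1179*(-33) = ((⅓)*(-216) + (⅓)*114) + 1179*(-33) = (-72 + 38) - 38907 = -34 - 38907 = -38941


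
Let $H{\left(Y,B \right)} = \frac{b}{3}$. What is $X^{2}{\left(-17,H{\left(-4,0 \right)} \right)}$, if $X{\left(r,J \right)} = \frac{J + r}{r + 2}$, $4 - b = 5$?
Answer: $\frac{2704}{2025} \approx 1.3353$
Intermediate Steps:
$b = -1$ ($b = 4 - 5 = -1$)
$H{\left(Y,B \right)} = - \frac{1}{3}$
$X{\left(r,J \right)} = \frac{J + r}{2 + r}$
$X^{2}{\left(-17,H{\left(-4,0 \right)} \right)} = \left(\frac{- \frac{1}{3} - 17}{2 - 17}\right)^{2} = \left(\frac{1}{-15} \left(- \frac{52}{3}\right)\right)^{2} = \left(\left(- \frac{1}{15}\right) \left(- \frac{52}{3}\right)\right)^{2} = \left(\frac{52}{45}\right)^{2} = \frac{2704}{2025}$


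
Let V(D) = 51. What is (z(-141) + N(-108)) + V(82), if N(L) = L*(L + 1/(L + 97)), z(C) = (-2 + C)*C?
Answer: 350766/11 ≈ 31888.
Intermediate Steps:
z(C) = C*(-2 + C)
N(L) = L*(L + 1/(97 + L))
(z(-141) + N(-108)) + V(82) = (-141*(-2 - 141) - 108*(1 + (-108)² + 97*(-108))/(97 - 108)) + 51 = (-141*(-143) - 108*(1 + 11664 - 10476)/(-11)) + 51 = (20163 - 108*(-1/11)*1189) + 51 = (20163 + 128412/11) + 51 = 350205/11 + 51 = 350766/11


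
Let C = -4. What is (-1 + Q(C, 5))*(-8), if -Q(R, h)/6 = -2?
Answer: -88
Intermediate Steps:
Q(R, h) = 12 (Q(R, h) = -6*(-2) = 12)
(-1 + Q(C, 5))*(-8) = (-1 + 12)*(-8) = 11*(-8) = -88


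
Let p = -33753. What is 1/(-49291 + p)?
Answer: -1/83044 ≈ -1.2042e-5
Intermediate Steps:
1/(-49291 + p) = 1/(-49291 - 33753) = 1/(-83044) = -1/83044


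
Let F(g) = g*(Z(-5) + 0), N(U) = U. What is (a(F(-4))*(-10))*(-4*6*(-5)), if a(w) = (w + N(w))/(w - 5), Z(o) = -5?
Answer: -3200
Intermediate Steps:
F(g) = -5*g (F(g) = g*(-5 + 0) = g*(-5) = -5*g)
a(w) = 2*w/(-5 + w) (a(w) = (w + w)/(w - 5) = (2*w)/(-5 + w) = 2*w/(-5 + w))
(a(F(-4))*(-10))*(-4*6*(-5)) = ((2*(-5*(-4))/(-5 - 5*(-4)))*(-10))*(-4*6*(-5)) = ((2*20/(-5 + 20))*(-10))*(-24*(-5)) = ((2*20/15)*(-10))*120 = ((2*20*(1/15))*(-10))*120 = ((8/3)*(-10))*120 = -80/3*120 = -3200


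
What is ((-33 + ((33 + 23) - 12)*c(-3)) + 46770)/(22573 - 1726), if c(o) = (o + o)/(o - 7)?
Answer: 77939/34745 ≈ 2.2432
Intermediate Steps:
c(o) = 2*o/(-7 + o) (c(o) = (2*o)/(-7 + o) = 2*o/(-7 + o))
((-33 + ((33 + 23) - 12)*c(-3)) + 46770)/(22573 - 1726) = ((-33 + ((33 + 23) - 12)*(2*(-3)/(-7 - 3))) + 46770)/(22573 - 1726) = ((-33 + (56 - 12)*(2*(-3)/(-10))) + 46770)/20847 = ((-33 + 44*(2*(-3)*(-⅒))) + 46770)*(1/20847) = ((-33 + 44*(⅗)) + 46770)*(1/20847) = ((-33 + 132/5) + 46770)*(1/20847) = (-33/5 + 46770)*(1/20847) = (233817/5)*(1/20847) = 77939/34745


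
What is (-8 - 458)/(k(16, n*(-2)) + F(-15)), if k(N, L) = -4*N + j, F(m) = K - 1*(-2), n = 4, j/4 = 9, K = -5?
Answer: 466/31 ≈ 15.032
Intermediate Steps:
j = 36 (j = 4*9 = 36)
F(m) = -3 (F(m) = -5 - 1*(-2) = -5 + 2 = -3)
k(N, L) = 36 - 4*N (k(N, L) = -4*N + 36 = 36 - 4*N)
(-8 - 458)/(k(16, n*(-2)) + F(-15)) = (-8 - 458)/((36 - 4*16) - 3) = -466/((36 - 64) - 3) = -466/(-28 - 3) = -466/(-31) = -466*(-1/31) = 466/31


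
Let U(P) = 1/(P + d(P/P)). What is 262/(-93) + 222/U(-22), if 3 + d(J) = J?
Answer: -495766/93 ≈ -5330.8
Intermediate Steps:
d(J) = -3 + J
U(P) = 1/(-2 + P) (U(P) = 1/(P + (-3 + P/P)) = 1/(P + (-3 + 1)) = 1/(P - 2) = 1/(-2 + P))
262/(-93) + 222/U(-22) = 262/(-93) + 222/(1/(-2 - 22)) = 262*(-1/93) + 222/(1/(-24)) = -262/93 + 222/(-1/24) = -262/93 + 222*(-24) = -262/93 - 5328 = -495766/93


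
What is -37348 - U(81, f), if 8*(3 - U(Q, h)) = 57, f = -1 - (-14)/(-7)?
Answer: -298751/8 ≈ -37344.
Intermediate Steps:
f = -3 (f = -1 - (-14)*(-1)/7 = -1 - 2*1 = -1 - 2 = -3)
U(Q, h) = -33/8 (U(Q, h) = 3 - ⅛*57 = 3 - 57/8 = -33/8)
-37348 - U(81, f) = -37348 - 1*(-33/8) = -37348 + 33/8 = -298751/8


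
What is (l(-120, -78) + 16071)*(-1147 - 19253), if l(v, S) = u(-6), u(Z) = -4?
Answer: -327766800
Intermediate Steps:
l(v, S) = -4
(l(-120, -78) + 16071)*(-1147 - 19253) = (-4 + 16071)*(-1147 - 19253) = 16067*(-20400) = -327766800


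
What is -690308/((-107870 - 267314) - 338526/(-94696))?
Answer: 32684703184/17764042769 ≈ 1.8399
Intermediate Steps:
-690308/((-107870 - 267314) - 338526/(-94696)) = -690308/(-375184 - 338526*(-1/94696)) = -690308/(-375184 + 169263/47348) = -690308/(-17764042769/47348) = -690308*(-47348/17764042769) = 32684703184/17764042769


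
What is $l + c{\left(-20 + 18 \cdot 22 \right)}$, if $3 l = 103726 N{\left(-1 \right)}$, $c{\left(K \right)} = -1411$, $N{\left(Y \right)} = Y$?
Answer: $- \frac{107959}{3} \approx -35986.0$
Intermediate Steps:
$l = - \frac{103726}{3}$ ($l = \frac{103726 \left(-1\right)}{3} = \frac{1}{3} \left(-103726\right) = - \frac{103726}{3} \approx -34575.0$)
$l + c{\left(-20 + 18 \cdot 22 \right)} = - \frac{103726}{3} - 1411 = - \frac{107959}{3}$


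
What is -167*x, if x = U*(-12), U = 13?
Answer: 26052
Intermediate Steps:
x = -156 (x = 13*(-12) = -156)
-167*x = -167*(-156) = 26052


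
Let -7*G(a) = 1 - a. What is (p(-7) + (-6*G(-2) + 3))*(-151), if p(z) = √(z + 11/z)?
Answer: -5889/7 - 302*I*√105/7 ≈ -841.29 - 442.08*I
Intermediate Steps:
G(a) = -⅐ + a/7 (G(a) = -(1 - a)/7 = -⅐ + a/7)
(p(-7) + (-6*G(-2) + 3))*(-151) = (√(-7 + 11/(-7)) + (-6*(-⅐ + (⅐)*(-2)) + 3))*(-151) = (√(-7 + 11*(-⅐)) + (-6*(-⅐ - 2/7) + 3))*(-151) = (√(-7 - 11/7) + (-6*(-3/7) + 3))*(-151) = (√(-60/7) + (18/7 + 3))*(-151) = (2*I*√105/7 + 39/7)*(-151) = (39/7 + 2*I*√105/7)*(-151) = -5889/7 - 302*I*√105/7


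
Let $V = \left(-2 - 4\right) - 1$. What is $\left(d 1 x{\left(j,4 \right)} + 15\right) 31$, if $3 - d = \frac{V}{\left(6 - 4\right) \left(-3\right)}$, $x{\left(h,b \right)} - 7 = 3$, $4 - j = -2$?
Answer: $\frac{3100}{3} \approx 1033.3$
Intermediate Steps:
$j = 6$ ($j = 4 - -2 = 4 + 2 = 6$)
$x{\left(h,b \right)} = 10$ ($x{\left(h,b \right)} = 7 + 3 = 10$)
$V = -7$ ($V = -6 - 1 = -7$)
$d = \frac{11}{6}$ ($d = 3 - - \frac{7}{\left(6 - 4\right) \left(-3\right)} = 3 - - \frac{7}{2 \left(-3\right)} = 3 - - \frac{7}{-6} = 3 - \left(-7\right) \left(- \frac{1}{6}\right) = 3 - \frac{7}{6} = \frac{11}{6} \approx 1.8333$)
$\left(d 1 x{\left(j,4 \right)} + 15\right) 31 = \left(\frac{11}{6} \cdot 1 \cdot 10 + 15\right) 31 = \left(\frac{11}{6} \cdot 10 + 15\right) 31 = \left(\frac{55}{3} + 15\right) 31 = \frac{100}{3} \cdot 31 = \frac{3100}{3}$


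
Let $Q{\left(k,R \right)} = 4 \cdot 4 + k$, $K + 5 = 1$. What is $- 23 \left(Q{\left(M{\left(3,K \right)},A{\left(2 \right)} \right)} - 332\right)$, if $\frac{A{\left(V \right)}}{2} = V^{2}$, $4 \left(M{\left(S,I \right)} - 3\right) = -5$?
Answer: $\frac{28911}{4} \approx 7227.8$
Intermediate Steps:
$K = -4$ ($K = -5 + 1 = -4$)
$M{\left(S,I \right)} = \frac{7}{4}$ ($M{\left(S,I \right)} = 3 + \frac{1}{4} \left(-5\right) = 3 - \frac{5}{4} = \frac{7}{4}$)
$A{\left(V \right)} = 2 V^{2}$
$Q{\left(k,R \right)} = 16 + k$
$- 23 \left(Q{\left(M{\left(3,K \right)},A{\left(2 \right)} \right)} - 332\right) = - 23 \left(\left(16 + \frac{7}{4}\right) - 332\right) = - 23 \left(\frac{71}{4} - 332\right) = \left(-23\right) \left(- \frac{1257}{4}\right) = \frac{28911}{4}$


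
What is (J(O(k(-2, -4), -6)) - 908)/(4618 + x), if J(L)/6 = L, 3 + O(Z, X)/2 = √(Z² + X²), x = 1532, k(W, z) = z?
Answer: -472/3075 + 4*√13/1025 ≈ -0.13943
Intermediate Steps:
O(Z, X) = -6 + 2*√(X² + Z²) (O(Z, X) = -6 + 2*√(Z² + X²) = -6 + 2*√(X² + Z²))
J(L) = 6*L
(J(O(k(-2, -4), -6)) - 908)/(4618 + x) = (6*(-6 + 2*√((-6)² + (-4)²)) - 908)/(4618 + 1532) = (6*(-6 + 2*√(36 + 16)) - 908)/6150 = (6*(-6 + 2*√52) - 908)*(1/6150) = (6*(-6 + 2*(2*√13)) - 908)*(1/6150) = (6*(-6 + 4*√13) - 908)*(1/6150) = ((-36 + 24*√13) - 908)*(1/6150) = (-944 + 24*√13)*(1/6150) = -472/3075 + 4*√13/1025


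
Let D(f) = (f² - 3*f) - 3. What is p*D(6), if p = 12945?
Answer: 194175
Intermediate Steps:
D(f) = -3 + f² - 3*f
p*D(6) = 12945*(-3 + 6² - 3*6) = 12945*(-3 + 36 - 18) = 12945*15 = 194175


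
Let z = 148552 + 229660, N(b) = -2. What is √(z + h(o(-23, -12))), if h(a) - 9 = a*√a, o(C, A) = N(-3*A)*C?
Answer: √(378221 + 46*√46) ≈ 615.25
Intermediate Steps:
z = 378212
o(C, A) = -2*C
h(a) = 9 + a^(3/2) (h(a) = 9 + a*√a = 9 + a^(3/2))
√(z + h(o(-23, -12))) = √(378212 + (9 + (-2*(-23))^(3/2))) = √(378212 + (9 + 46^(3/2))) = √(378212 + (9 + 46*√46)) = √(378221 + 46*√46)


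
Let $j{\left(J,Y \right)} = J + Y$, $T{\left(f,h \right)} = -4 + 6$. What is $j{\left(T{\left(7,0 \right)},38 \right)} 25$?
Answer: $1000$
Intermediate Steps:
$T{\left(f,h \right)} = 2$
$j{\left(T{\left(7,0 \right)},38 \right)} 25 = \left(2 + 38\right) 25 = 40 \cdot 25 = 1000$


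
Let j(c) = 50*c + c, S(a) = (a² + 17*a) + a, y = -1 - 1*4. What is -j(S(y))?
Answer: 3315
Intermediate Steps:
y = -5 (y = -1 - 4 = -5)
S(a) = a² + 18*a
j(c) = 51*c
-j(S(y)) = -51*(-5*(18 - 5)) = -51*(-5*13) = -51*(-65) = -1*(-3315) = 3315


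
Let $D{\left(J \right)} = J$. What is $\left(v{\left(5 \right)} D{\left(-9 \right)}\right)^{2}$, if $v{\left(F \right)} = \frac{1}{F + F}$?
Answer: $\frac{81}{100} \approx 0.81$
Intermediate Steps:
$v{\left(F \right)} = \frac{1}{2 F}$
$\left(v{\left(5 \right)} D{\left(-9 \right)}\right)^{2} = \left(\frac{1}{2 \cdot 5} \left(-9\right)\right)^{2} = \left(\frac{1}{2} \cdot \frac{1}{5} \left(-9\right)\right)^{2} = \left(\frac{1}{10} \left(-9\right)\right)^{2} = \left(- \frac{9}{10}\right)^{2} = \frac{81}{100}$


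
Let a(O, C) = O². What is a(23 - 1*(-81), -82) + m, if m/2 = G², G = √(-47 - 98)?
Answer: 10526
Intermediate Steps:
G = I*√145 (G = √(-145) = I*√145 ≈ 12.042*I)
m = -290 (m = 2*(I*√145)² = 2*(-145) = -290)
a(23 - 1*(-81), -82) + m = (23 - 1*(-81))² - 290 = (23 + 81)² - 290 = 104² - 290 = 10816 - 290 = 10526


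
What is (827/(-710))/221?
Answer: -827/156910 ≈ -0.0052705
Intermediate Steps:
(827/(-710))/221 = (827*(-1/710))*(1/221) = -827/710*1/221 = -827/156910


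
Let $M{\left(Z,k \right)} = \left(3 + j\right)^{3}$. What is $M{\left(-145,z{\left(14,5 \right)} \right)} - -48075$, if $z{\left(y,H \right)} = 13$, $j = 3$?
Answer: $48291$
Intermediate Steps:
$M{\left(Z,k \right)} = 216$ ($M{\left(Z,k \right)} = \left(3 + 3\right)^{3} = 6^{3} = 216$)
$M{\left(-145,z{\left(14,5 \right)} \right)} - -48075 = 216 - -48075 = 216 + 48075 = 48291$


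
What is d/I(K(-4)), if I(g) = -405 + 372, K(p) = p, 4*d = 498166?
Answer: -249083/66 ≈ -3774.0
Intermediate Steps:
d = 249083/2 (d = (1/4)*498166 = 249083/2 ≈ 1.2454e+5)
I(g) = -33
d/I(K(-4)) = (249083/2)/(-33) = (249083/2)*(-1/33) = -249083/66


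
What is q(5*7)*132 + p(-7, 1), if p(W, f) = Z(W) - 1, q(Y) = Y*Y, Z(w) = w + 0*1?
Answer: 161692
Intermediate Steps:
Z(w) = w (Z(w) = w + 0 = w)
q(Y) = Y**2
p(W, f) = -1 + W (p(W, f) = W - 1 = -1 + W)
q(5*7)*132 + p(-7, 1) = (5*7)**2*132 + (-1 - 7) = 35**2*132 - 8 = 1225*132 - 8 = 161700 - 8 = 161692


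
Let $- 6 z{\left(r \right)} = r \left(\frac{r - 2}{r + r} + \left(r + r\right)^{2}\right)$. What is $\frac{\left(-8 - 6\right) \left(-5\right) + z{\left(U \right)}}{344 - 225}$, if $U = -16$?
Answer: $\frac{989}{42} \approx 23.548$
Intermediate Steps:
$z{\left(r \right)} = - \frac{r \left(4 r^{2} + \frac{-2 + r}{2 r}\right)}{6}$ ($z{\left(r \right)} = - \frac{r \left(\frac{r - 2}{r + r} + \left(r + r\right)^{2}\right)}{6} = - \frac{r \left(\frac{-2 + r}{2 r} + \left(2 r\right)^{2}\right)}{6} = - \frac{r \left(\left(-2 + r\right) \frac{1}{2 r} + 4 r^{2}\right)}{6} = - \frac{r \left(\frac{-2 + r}{2 r} + 4 r^{2}\right)}{6} = - \frac{r \left(4 r^{2} + \frac{-2 + r}{2 r}\right)}{6}$)
$\frac{\left(-8 - 6\right) \left(-5\right) + z{\left(U \right)}}{344 - 225} = \frac{\left(-8 - 6\right) \left(-5\right) - \left(- \frac{3}{2} - \frac{8192}{3}\right)}{344 - 225} = \frac{\left(-14\right) \left(-5\right) + \left(\frac{1}{6} - - \frac{8192}{3} + \frac{4}{3}\right)}{119} = \left(70 + \left(\frac{1}{6} + \frac{8192}{3} + \frac{4}{3}\right)\right) \frac{1}{119} = \left(70 + \frac{16393}{6}\right) \frac{1}{119} = \frac{16813}{6} \cdot \frac{1}{119} = \frac{989}{42}$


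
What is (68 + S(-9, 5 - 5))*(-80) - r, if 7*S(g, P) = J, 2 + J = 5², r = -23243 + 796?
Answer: 117209/7 ≈ 16744.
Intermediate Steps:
r = -22447
J = 23 (J = -2 + 5² = -2 + 25 = 23)
S(g, P) = 23/7 (S(g, P) = (⅐)*23 = 23/7)
(68 + S(-9, 5 - 5))*(-80) - r = (68 + 23/7)*(-80) - 1*(-22447) = (499/7)*(-80) + 22447 = -39920/7 + 22447 = 117209/7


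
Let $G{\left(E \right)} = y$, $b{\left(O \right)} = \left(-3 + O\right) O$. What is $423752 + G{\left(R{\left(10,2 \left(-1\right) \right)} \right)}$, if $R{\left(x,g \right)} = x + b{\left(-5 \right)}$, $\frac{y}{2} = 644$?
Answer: $425040$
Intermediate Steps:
$y = 1288$ ($y = 2 \cdot 644 = 1288$)
$b{\left(O \right)} = O \left(-3 + O\right)$
$R{\left(x,g \right)} = 40 + x$ ($R{\left(x,g \right)} = x - 5 \left(-3 - 5\right) = x - -40 = x + 40 = 40 + x$)
$G{\left(E \right)} = 1288$
$423752 + G{\left(R{\left(10,2 \left(-1\right) \right)} \right)} = 423752 + 1288 = 425040$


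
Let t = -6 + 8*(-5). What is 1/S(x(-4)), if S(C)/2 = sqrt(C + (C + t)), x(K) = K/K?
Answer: -I*sqrt(11)/44 ≈ -0.075378*I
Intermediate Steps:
t = -46 (t = -6 - 40 = -46)
x(K) = 1
S(C) = 2*sqrt(-46 + 2*C) (S(C) = 2*sqrt(C + (C - 46)) = 2*sqrt(C + (-46 + C)) = 2*sqrt(-46 + 2*C))
1/S(x(-4)) = 1/(2*sqrt(-46 + 2*1)) = 1/(2*sqrt(-46 + 2)) = 1/(2*sqrt(-44)) = 1/(2*(2*I*sqrt(11))) = 1/(4*I*sqrt(11)) = -I*sqrt(11)/44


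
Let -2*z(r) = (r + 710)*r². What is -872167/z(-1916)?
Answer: -872167/2213646768 ≈ -0.00039400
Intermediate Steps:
z(r) = -r²*(710 + r)/2 (z(r) = -(r + 710)*r²/2 = -(710 + r)*r²/2 = -r²*(710 + r)/2)
-872167/z(-1916) = -872167*1/(1835528*(-710 - 1*(-1916))) = -872167*1/(1835528*(-710 + 1916)) = -872167/((½)*3671056*1206) = -872167/2213646768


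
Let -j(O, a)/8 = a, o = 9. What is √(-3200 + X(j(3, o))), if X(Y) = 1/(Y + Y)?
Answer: I*√460801/12 ≈ 56.569*I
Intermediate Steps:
j(O, a) = -8*a
X(Y) = 1/(2*Y)
√(-3200 + X(j(3, o))) = √(-3200 + 1/(2*((-8*9)))) = √(-3200 + (½)/(-72)) = √(-3200 + (½)*(-1/72)) = √(-3200 - 1/144) = √(-460801/144) = I*√460801/12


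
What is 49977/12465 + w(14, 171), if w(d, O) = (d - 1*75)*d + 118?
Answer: -1013807/1385 ≈ -731.99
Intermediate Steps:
w(d, O) = 118 + d*(-75 + d) (w(d, O) = (d - 75)*d + 118 = (-75 + d)*d + 118 = d*(-75 + d) + 118 = 118 + d*(-75 + d))
49977/12465 + w(14, 171) = 49977/12465 + (118 + 14**2 - 75*14) = 49977*(1/12465) + (118 + 196 - 1050) = 5553/1385 - 736 = -1013807/1385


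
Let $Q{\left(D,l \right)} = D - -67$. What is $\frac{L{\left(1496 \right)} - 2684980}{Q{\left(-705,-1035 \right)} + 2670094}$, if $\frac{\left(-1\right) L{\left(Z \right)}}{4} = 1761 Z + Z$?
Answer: $- \frac{3307197}{667364} \approx -4.9556$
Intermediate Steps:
$L{\left(Z \right)} = - 7048 Z$ ($L{\left(Z \right)} = - 4 \left(1761 Z + Z\right) = - 4 \cdot 1762 Z = - 7048 Z$)
$Q{\left(D,l \right)} = 67 + D$ ($Q{\left(D,l \right)} = D + 67 = 67 + D$)
$\frac{L{\left(1496 \right)} - 2684980}{Q{\left(-705,-1035 \right)} + 2670094} = \frac{\left(-7048\right) 1496 - 2684980}{\left(67 - 705\right) + 2670094} = \frac{-10543808 - 2684980}{-638 + 2670094} = - \frac{13228788}{2669456} = \left(-13228788\right) \frac{1}{2669456} = - \frac{3307197}{667364}$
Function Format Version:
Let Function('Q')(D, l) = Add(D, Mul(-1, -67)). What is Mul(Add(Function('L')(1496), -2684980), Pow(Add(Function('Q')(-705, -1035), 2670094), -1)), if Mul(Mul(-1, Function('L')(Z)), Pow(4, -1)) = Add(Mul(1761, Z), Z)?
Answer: Rational(-3307197, 667364) ≈ -4.9556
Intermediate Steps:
Function('L')(Z) = Mul(-7048, Z) (Function('L')(Z) = Mul(-4, Add(Mul(1761, Z), Z)) = Mul(-4, Mul(1762, Z)) = Mul(-7048, Z))
Function('Q')(D, l) = Add(67, D) (Function('Q')(D, l) = Add(D, 67) = Add(67, D))
Mul(Add(Function('L')(1496), -2684980), Pow(Add(Function('Q')(-705, -1035), 2670094), -1)) = Mul(Add(Mul(-7048, 1496), -2684980), Pow(Add(Add(67, -705), 2670094), -1)) = Mul(Add(-10543808, -2684980), Pow(Add(-638, 2670094), -1)) = Mul(-13228788, Pow(2669456, -1)) = Mul(-13228788, Rational(1, 2669456)) = Rational(-3307197, 667364)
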